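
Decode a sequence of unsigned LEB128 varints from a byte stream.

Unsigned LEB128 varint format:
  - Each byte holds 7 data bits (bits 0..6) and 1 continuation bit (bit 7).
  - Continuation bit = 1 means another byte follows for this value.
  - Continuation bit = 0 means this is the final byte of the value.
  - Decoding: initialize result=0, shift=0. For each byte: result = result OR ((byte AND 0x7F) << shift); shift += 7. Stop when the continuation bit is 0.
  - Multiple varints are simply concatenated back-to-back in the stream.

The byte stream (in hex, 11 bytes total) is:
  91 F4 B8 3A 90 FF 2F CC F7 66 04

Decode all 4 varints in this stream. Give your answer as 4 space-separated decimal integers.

  byte[0]=0x91 cont=1 payload=0x11=17: acc |= 17<<0 -> acc=17 shift=7
  byte[1]=0xF4 cont=1 payload=0x74=116: acc |= 116<<7 -> acc=14865 shift=14
  byte[2]=0xB8 cont=1 payload=0x38=56: acc |= 56<<14 -> acc=932369 shift=21
  byte[3]=0x3A cont=0 payload=0x3A=58: acc |= 58<<21 -> acc=122567185 shift=28 [end]
Varint 1: bytes[0:4] = 91 F4 B8 3A -> value 122567185 (4 byte(s))
  byte[4]=0x90 cont=1 payload=0x10=16: acc |= 16<<0 -> acc=16 shift=7
  byte[5]=0xFF cont=1 payload=0x7F=127: acc |= 127<<7 -> acc=16272 shift=14
  byte[6]=0x2F cont=0 payload=0x2F=47: acc |= 47<<14 -> acc=786320 shift=21 [end]
Varint 2: bytes[4:7] = 90 FF 2F -> value 786320 (3 byte(s))
  byte[7]=0xCC cont=1 payload=0x4C=76: acc |= 76<<0 -> acc=76 shift=7
  byte[8]=0xF7 cont=1 payload=0x77=119: acc |= 119<<7 -> acc=15308 shift=14
  byte[9]=0x66 cont=0 payload=0x66=102: acc |= 102<<14 -> acc=1686476 shift=21 [end]
Varint 3: bytes[7:10] = CC F7 66 -> value 1686476 (3 byte(s))
  byte[10]=0x04 cont=0 payload=0x04=4: acc |= 4<<0 -> acc=4 shift=7 [end]
Varint 4: bytes[10:11] = 04 -> value 4 (1 byte(s))

Answer: 122567185 786320 1686476 4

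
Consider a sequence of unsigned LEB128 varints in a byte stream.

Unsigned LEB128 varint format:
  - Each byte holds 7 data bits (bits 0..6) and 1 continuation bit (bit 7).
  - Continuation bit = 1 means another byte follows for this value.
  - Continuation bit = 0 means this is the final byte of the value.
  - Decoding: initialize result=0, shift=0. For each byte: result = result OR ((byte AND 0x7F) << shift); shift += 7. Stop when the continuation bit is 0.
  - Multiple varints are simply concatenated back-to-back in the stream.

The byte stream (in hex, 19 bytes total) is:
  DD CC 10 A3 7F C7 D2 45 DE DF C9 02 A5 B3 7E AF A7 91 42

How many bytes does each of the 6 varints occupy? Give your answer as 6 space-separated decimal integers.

  byte[0]=0xDD cont=1 payload=0x5D=93: acc |= 93<<0 -> acc=93 shift=7
  byte[1]=0xCC cont=1 payload=0x4C=76: acc |= 76<<7 -> acc=9821 shift=14
  byte[2]=0x10 cont=0 payload=0x10=16: acc |= 16<<14 -> acc=271965 shift=21 [end]
Varint 1: bytes[0:3] = DD CC 10 -> value 271965 (3 byte(s))
  byte[3]=0xA3 cont=1 payload=0x23=35: acc |= 35<<0 -> acc=35 shift=7
  byte[4]=0x7F cont=0 payload=0x7F=127: acc |= 127<<7 -> acc=16291 shift=14 [end]
Varint 2: bytes[3:5] = A3 7F -> value 16291 (2 byte(s))
  byte[5]=0xC7 cont=1 payload=0x47=71: acc |= 71<<0 -> acc=71 shift=7
  byte[6]=0xD2 cont=1 payload=0x52=82: acc |= 82<<7 -> acc=10567 shift=14
  byte[7]=0x45 cont=0 payload=0x45=69: acc |= 69<<14 -> acc=1141063 shift=21 [end]
Varint 3: bytes[5:8] = C7 D2 45 -> value 1141063 (3 byte(s))
  byte[8]=0xDE cont=1 payload=0x5E=94: acc |= 94<<0 -> acc=94 shift=7
  byte[9]=0xDF cont=1 payload=0x5F=95: acc |= 95<<7 -> acc=12254 shift=14
  byte[10]=0xC9 cont=1 payload=0x49=73: acc |= 73<<14 -> acc=1208286 shift=21
  byte[11]=0x02 cont=0 payload=0x02=2: acc |= 2<<21 -> acc=5402590 shift=28 [end]
Varint 4: bytes[8:12] = DE DF C9 02 -> value 5402590 (4 byte(s))
  byte[12]=0xA5 cont=1 payload=0x25=37: acc |= 37<<0 -> acc=37 shift=7
  byte[13]=0xB3 cont=1 payload=0x33=51: acc |= 51<<7 -> acc=6565 shift=14
  byte[14]=0x7E cont=0 payload=0x7E=126: acc |= 126<<14 -> acc=2070949 shift=21 [end]
Varint 5: bytes[12:15] = A5 B3 7E -> value 2070949 (3 byte(s))
  byte[15]=0xAF cont=1 payload=0x2F=47: acc |= 47<<0 -> acc=47 shift=7
  byte[16]=0xA7 cont=1 payload=0x27=39: acc |= 39<<7 -> acc=5039 shift=14
  byte[17]=0x91 cont=1 payload=0x11=17: acc |= 17<<14 -> acc=283567 shift=21
  byte[18]=0x42 cont=0 payload=0x42=66: acc |= 66<<21 -> acc=138695599 shift=28 [end]
Varint 6: bytes[15:19] = AF A7 91 42 -> value 138695599 (4 byte(s))

Answer: 3 2 3 4 3 4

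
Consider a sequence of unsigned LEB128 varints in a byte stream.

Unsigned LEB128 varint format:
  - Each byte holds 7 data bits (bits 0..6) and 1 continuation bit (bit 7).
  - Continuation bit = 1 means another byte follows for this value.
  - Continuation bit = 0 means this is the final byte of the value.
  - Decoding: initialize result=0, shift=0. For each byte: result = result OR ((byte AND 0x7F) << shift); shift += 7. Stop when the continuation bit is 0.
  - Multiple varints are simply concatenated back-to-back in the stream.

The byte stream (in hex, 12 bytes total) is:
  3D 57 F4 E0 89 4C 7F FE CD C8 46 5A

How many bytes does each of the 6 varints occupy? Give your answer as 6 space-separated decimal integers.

  byte[0]=0x3D cont=0 payload=0x3D=61: acc |= 61<<0 -> acc=61 shift=7 [end]
Varint 1: bytes[0:1] = 3D -> value 61 (1 byte(s))
  byte[1]=0x57 cont=0 payload=0x57=87: acc |= 87<<0 -> acc=87 shift=7 [end]
Varint 2: bytes[1:2] = 57 -> value 87 (1 byte(s))
  byte[2]=0xF4 cont=1 payload=0x74=116: acc |= 116<<0 -> acc=116 shift=7
  byte[3]=0xE0 cont=1 payload=0x60=96: acc |= 96<<7 -> acc=12404 shift=14
  byte[4]=0x89 cont=1 payload=0x09=9: acc |= 9<<14 -> acc=159860 shift=21
  byte[5]=0x4C cont=0 payload=0x4C=76: acc |= 76<<21 -> acc=159543412 shift=28 [end]
Varint 3: bytes[2:6] = F4 E0 89 4C -> value 159543412 (4 byte(s))
  byte[6]=0x7F cont=0 payload=0x7F=127: acc |= 127<<0 -> acc=127 shift=7 [end]
Varint 4: bytes[6:7] = 7F -> value 127 (1 byte(s))
  byte[7]=0xFE cont=1 payload=0x7E=126: acc |= 126<<0 -> acc=126 shift=7
  byte[8]=0xCD cont=1 payload=0x4D=77: acc |= 77<<7 -> acc=9982 shift=14
  byte[9]=0xC8 cont=1 payload=0x48=72: acc |= 72<<14 -> acc=1189630 shift=21
  byte[10]=0x46 cont=0 payload=0x46=70: acc |= 70<<21 -> acc=147990270 shift=28 [end]
Varint 5: bytes[7:11] = FE CD C8 46 -> value 147990270 (4 byte(s))
  byte[11]=0x5A cont=0 payload=0x5A=90: acc |= 90<<0 -> acc=90 shift=7 [end]
Varint 6: bytes[11:12] = 5A -> value 90 (1 byte(s))

Answer: 1 1 4 1 4 1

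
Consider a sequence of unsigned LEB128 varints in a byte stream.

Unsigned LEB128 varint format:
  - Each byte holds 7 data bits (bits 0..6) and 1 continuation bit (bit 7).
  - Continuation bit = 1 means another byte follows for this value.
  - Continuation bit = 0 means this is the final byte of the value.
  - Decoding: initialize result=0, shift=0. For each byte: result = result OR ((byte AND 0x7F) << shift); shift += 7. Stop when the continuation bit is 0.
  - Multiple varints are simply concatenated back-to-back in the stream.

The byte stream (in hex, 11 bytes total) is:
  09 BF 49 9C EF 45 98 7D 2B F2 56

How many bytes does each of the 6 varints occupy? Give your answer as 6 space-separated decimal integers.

  byte[0]=0x09 cont=0 payload=0x09=9: acc |= 9<<0 -> acc=9 shift=7 [end]
Varint 1: bytes[0:1] = 09 -> value 9 (1 byte(s))
  byte[1]=0xBF cont=1 payload=0x3F=63: acc |= 63<<0 -> acc=63 shift=7
  byte[2]=0x49 cont=0 payload=0x49=73: acc |= 73<<7 -> acc=9407 shift=14 [end]
Varint 2: bytes[1:3] = BF 49 -> value 9407 (2 byte(s))
  byte[3]=0x9C cont=1 payload=0x1C=28: acc |= 28<<0 -> acc=28 shift=7
  byte[4]=0xEF cont=1 payload=0x6F=111: acc |= 111<<7 -> acc=14236 shift=14
  byte[5]=0x45 cont=0 payload=0x45=69: acc |= 69<<14 -> acc=1144732 shift=21 [end]
Varint 3: bytes[3:6] = 9C EF 45 -> value 1144732 (3 byte(s))
  byte[6]=0x98 cont=1 payload=0x18=24: acc |= 24<<0 -> acc=24 shift=7
  byte[7]=0x7D cont=0 payload=0x7D=125: acc |= 125<<7 -> acc=16024 shift=14 [end]
Varint 4: bytes[6:8] = 98 7D -> value 16024 (2 byte(s))
  byte[8]=0x2B cont=0 payload=0x2B=43: acc |= 43<<0 -> acc=43 shift=7 [end]
Varint 5: bytes[8:9] = 2B -> value 43 (1 byte(s))
  byte[9]=0xF2 cont=1 payload=0x72=114: acc |= 114<<0 -> acc=114 shift=7
  byte[10]=0x56 cont=0 payload=0x56=86: acc |= 86<<7 -> acc=11122 shift=14 [end]
Varint 6: bytes[9:11] = F2 56 -> value 11122 (2 byte(s))

Answer: 1 2 3 2 1 2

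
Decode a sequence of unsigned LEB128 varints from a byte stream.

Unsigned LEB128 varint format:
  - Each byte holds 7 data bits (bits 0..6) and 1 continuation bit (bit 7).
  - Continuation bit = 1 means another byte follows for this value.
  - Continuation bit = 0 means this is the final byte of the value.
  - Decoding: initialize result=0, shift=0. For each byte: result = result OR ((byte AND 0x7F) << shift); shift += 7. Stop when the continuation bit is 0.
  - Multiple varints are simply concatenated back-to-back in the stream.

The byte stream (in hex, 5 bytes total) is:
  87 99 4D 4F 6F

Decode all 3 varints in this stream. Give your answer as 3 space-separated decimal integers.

  byte[0]=0x87 cont=1 payload=0x07=7: acc |= 7<<0 -> acc=7 shift=7
  byte[1]=0x99 cont=1 payload=0x19=25: acc |= 25<<7 -> acc=3207 shift=14
  byte[2]=0x4D cont=0 payload=0x4D=77: acc |= 77<<14 -> acc=1264775 shift=21 [end]
Varint 1: bytes[0:3] = 87 99 4D -> value 1264775 (3 byte(s))
  byte[3]=0x4F cont=0 payload=0x4F=79: acc |= 79<<0 -> acc=79 shift=7 [end]
Varint 2: bytes[3:4] = 4F -> value 79 (1 byte(s))
  byte[4]=0x6F cont=0 payload=0x6F=111: acc |= 111<<0 -> acc=111 shift=7 [end]
Varint 3: bytes[4:5] = 6F -> value 111 (1 byte(s))

Answer: 1264775 79 111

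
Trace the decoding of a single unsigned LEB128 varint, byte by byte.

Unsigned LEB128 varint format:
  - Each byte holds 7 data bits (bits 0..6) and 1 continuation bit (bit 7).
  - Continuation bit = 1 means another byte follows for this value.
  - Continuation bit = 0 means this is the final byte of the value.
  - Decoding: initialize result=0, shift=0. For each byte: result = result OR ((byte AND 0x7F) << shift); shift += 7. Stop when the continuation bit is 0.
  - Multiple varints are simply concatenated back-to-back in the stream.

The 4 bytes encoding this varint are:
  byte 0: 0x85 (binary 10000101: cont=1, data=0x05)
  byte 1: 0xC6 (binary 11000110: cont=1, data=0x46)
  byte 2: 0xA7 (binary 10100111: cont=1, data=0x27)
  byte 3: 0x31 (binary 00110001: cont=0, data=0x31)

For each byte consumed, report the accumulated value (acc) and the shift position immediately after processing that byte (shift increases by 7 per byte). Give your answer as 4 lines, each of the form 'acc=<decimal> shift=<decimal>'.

Answer: acc=5 shift=7
acc=8965 shift=14
acc=647941 shift=21
acc=103408389 shift=28

Derivation:
byte 0=0x85: payload=0x05=5, contrib = 5<<0 = 5; acc -> 5, shift -> 7
byte 1=0xC6: payload=0x46=70, contrib = 70<<7 = 8960; acc -> 8965, shift -> 14
byte 2=0xA7: payload=0x27=39, contrib = 39<<14 = 638976; acc -> 647941, shift -> 21
byte 3=0x31: payload=0x31=49, contrib = 49<<21 = 102760448; acc -> 103408389, shift -> 28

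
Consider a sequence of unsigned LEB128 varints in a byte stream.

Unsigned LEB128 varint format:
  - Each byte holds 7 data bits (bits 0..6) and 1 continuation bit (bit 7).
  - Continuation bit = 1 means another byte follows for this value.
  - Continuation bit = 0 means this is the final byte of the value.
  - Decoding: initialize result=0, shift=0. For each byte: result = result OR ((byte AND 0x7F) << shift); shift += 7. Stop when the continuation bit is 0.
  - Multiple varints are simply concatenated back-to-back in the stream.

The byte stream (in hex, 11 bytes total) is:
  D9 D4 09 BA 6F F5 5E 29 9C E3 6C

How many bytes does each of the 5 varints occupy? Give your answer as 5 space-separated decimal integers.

  byte[0]=0xD9 cont=1 payload=0x59=89: acc |= 89<<0 -> acc=89 shift=7
  byte[1]=0xD4 cont=1 payload=0x54=84: acc |= 84<<7 -> acc=10841 shift=14
  byte[2]=0x09 cont=0 payload=0x09=9: acc |= 9<<14 -> acc=158297 shift=21 [end]
Varint 1: bytes[0:3] = D9 D4 09 -> value 158297 (3 byte(s))
  byte[3]=0xBA cont=1 payload=0x3A=58: acc |= 58<<0 -> acc=58 shift=7
  byte[4]=0x6F cont=0 payload=0x6F=111: acc |= 111<<7 -> acc=14266 shift=14 [end]
Varint 2: bytes[3:5] = BA 6F -> value 14266 (2 byte(s))
  byte[5]=0xF5 cont=1 payload=0x75=117: acc |= 117<<0 -> acc=117 shift=7
  byte[6]=0x5E cont=0 payload=0x5E=94: acc |= 94<<7 -> acc=12149 shift=14 [end]
Varint 3: bytes[5:7] = F5 5E -> value 12149 (2 byte(s))
  byte[7]=0x29 cont=0 payload=0x29=41: acc |= 41<<0 -> acc=41 shift=7 [end]
Varint 4: bytes[7:8] = 29 -> value 41 (1 byte(s))
  byte[8]=0x9C cont=1 payload=0x1C=28: acc |= 28<<0 -> acc=28 shift=7
  byte[9]=0xE3 cont=1 payload=0x63=99: acc |= 99<<7 -> acc=12700 shift=14
  byte[10]=0x6C cont=0 payload=0x6C=108: acc |= 108<<14 -> acc=1782172 shift=21 [end]
Varint 5: bytes[8:11] = 9C E3 6C -> value 1782172 (3 byte(s))

Answer: 3 2 2 1 3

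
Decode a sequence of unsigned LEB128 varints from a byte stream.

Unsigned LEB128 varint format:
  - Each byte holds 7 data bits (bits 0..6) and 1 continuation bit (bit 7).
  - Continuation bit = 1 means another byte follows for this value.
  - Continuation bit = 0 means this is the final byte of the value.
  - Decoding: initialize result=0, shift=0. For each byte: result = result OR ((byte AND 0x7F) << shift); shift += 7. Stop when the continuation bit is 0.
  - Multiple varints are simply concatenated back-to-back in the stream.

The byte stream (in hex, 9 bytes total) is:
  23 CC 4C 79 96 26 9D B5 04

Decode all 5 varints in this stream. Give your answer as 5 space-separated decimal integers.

Answer: 35 9804 121 4886 72349

Derivation:
  byte[0]=0x23 cont=0 payload=0x23=35: acc |= 35<<0 -> acc=35 shift=7 [end]
Varint 1: bytes[0:1] = 23 -> value 35 (1 byte(s))
  byte[1]=0xCC cont=1 payload=0x4C=76: acc |= 76<<0 -> acc=76 shift=7
  byte[2]=0x4C cont=0 payload=0x4C=76: acc |= 76<<7 -> acc=9804 shift=14 [end]
Varint 2: bytes[1:3] = CC 4C -> value 9804 (2 byte(s))
  byte[3]=0x79 cont=0 payload=0x79=121: acc |= 121<<0 -> acc=121 shift=7 [end]
Varint 3: bytes[3:4] = 79 -> value 121 (1 byte(s))
  byte[4]=0x96 cont=1 payload=0x16=22: acc |= 22<<0 -> acc=22 shift=7
  byte[5]=0x26 cont=0 payload=0x26=38: acc |= 38<<7 -> acc=4886 shift=14 [end]
Varint 4: bytes[4:6] = 96 26 -> value 4886 (2 byte(s))
  byte[6]=0x9D cont=1 payload=0x1D=29: acc |= 29<<0 -> acc=29 shift=7
  byte[7]=0xB5 cont=1 payload=0x35=53: acc |= 53<<7 -> acc=6813 shift=14
  byte[8]=0x04 cont=0 payload=0x04=4: acc |= 4<<14 -> acc=72349 shift=21 [end]
Varint 5: bytes[6:9] = 9D B5 04 -> value 72349 (3 byte(s))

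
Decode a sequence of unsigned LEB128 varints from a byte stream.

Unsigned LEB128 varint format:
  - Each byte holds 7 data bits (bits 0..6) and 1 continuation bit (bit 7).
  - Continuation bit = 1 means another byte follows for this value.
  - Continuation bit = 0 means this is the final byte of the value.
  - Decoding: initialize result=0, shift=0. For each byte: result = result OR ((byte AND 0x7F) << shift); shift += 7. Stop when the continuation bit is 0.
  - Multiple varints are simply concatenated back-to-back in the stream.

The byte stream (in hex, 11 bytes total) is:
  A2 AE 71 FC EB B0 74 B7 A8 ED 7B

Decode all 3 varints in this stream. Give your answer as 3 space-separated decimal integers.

Answer: 1857314 244069884 259740727

Derivation:
  byte[0]=0xA2 cont=1 payload=0x22=34: acc |= 34<<0 -> acc=34 shift=7
  byte[1]=0xAE cont=1 payload=0x2E=46: acc |= 46<<7 -> acc=5922 shift=14
  byte[2]=0x71 cont=0 payload=0x71=113: acc |= 113<<14 -> acc=1857314 shift=21 [end]
Varint 1: bytes[0:3] = A2 AE 71 -> value 1857314 (3 byte(s))
  byte[3]=0xFC cont=1 payload=0x7C=124: acc |= 124<<0 -> acc=124 shift=7
  byte[4]=0xEB cont=1 payload=0x6B=107: acc |= 107<<7 -> acc=13820 shift=14
  byte[5]=0xB0 cont=1 payload=0x30=48: acc |= 48<<14 -> acc=800252 shift=21
  byte[6]=0x74 cont=0 payload=0x74=116: acc |= 116<<21 -> acc=244069884 shift=28 [end]
Varint 2: bytes[3:7] = FC EB B0 74 -> value 244069884 (4 byte(s))
  byte[7]=0xB7 cont=1 payload=0x37=55: acc |= 55<<0 -> acc=55 shift=7
  byte[8]=0xA8 cont=1 payload=0x28=40: acc |= 40<<7 -> acc=5175 shift=14
  byte[9]=0xED cont=1 payload=0x6D=109: acc |= 109<<14 -> acc=1791031 shift=21
  byte[10]=0x7B cont=0 payload=0x7B=123: acc |= 123<<21 -> acc=259740727 shift=28 [end]
Varint 3: bytes[7:11] = B7 A8 ED 7B -> value 259740727 (4 byte(s))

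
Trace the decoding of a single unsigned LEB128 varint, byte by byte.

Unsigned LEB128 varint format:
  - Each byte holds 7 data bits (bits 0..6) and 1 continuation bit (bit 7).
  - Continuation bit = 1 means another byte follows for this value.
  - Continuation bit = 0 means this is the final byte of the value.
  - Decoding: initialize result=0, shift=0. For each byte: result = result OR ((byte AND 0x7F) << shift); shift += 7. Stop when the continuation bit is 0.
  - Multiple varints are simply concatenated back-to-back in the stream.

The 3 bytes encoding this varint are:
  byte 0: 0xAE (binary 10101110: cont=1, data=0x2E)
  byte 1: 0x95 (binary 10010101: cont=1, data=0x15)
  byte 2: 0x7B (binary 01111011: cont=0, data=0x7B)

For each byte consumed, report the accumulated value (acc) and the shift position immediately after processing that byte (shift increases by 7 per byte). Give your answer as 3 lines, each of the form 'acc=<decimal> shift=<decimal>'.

Answer: acc=46 shift=7
acc=2734 shift=14
acc=2017966 shift=21

Derivation:
byte 0=0xAE: payload=0x2E=46, contrib = 46<<0 = 46; acc -> 46, shift -> 7
byte 1=0x95: payload=0x15=21, contrib = 21<<7 = 2688; acc -> 2734, shift -> 14
byte 2=0x7B: payload=0x7B=123, contrib = 123<<14 = 2015232; acc -> 2017966, shift -> 21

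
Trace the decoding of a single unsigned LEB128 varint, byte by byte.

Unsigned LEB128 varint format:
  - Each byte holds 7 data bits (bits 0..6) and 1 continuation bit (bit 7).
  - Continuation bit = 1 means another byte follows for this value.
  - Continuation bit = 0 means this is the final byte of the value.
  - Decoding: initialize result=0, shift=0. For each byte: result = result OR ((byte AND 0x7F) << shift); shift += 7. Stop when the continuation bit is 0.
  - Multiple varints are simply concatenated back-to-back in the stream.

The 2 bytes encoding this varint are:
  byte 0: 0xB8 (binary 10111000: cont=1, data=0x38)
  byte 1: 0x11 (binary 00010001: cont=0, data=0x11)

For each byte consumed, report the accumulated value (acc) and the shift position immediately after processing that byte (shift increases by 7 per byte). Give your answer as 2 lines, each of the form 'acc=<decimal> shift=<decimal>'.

Answer: acc=56 shift=7
acc=2232 shift=14

Derivation:
byte 0=0xB8: payload=0x38=56, contrib = 56<<0 = 56; acc -> 56, shift -> 7
byte 1=0x11: payload=0x11=17, contrib = 17<<7 = 2176; acc -> 2232, shift -> 14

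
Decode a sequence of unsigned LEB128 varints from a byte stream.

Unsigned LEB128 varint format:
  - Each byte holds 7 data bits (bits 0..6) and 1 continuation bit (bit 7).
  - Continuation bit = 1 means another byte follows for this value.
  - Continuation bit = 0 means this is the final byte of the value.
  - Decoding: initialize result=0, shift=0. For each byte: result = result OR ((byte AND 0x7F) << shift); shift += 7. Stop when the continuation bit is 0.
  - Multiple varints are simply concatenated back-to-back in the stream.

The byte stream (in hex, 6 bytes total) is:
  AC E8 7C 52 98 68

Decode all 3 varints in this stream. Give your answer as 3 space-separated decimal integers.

  byte[0]=0xAC cont=1 payload=0x2C=44: acc |= 44<<0 -> acc=44 shift=7
  byte[1]=0xE8 cont=1 payload=0x68=104: acc |= 104<<7 -> acc=13356 shift=14
  byte[2]=0x7C cont=0 payload=0x7C=124: acc |= 124<<14 -> acc=2044972 shift=21 [end]
Varint 1: bytes[0:3] = AC E8 7C -> value 2044972 (3 byte(s))
  byte[3]=0x52 cont=0 payload=0x52=82: acc |= 82<<0 -> acc=82 shift=7 [end]
Varint 2: bytes[3:4] = 52 -> value 82 (1 byte(s))
  byte[4]=0x98 cont=1 payload=0x18=24: acc |= 24<<0 -> acc=24 shift=7
  byte[5]=0x68 cont=0 payload=0x68=104: acc |= 104<<7 -> acc=13336 shift=14 [end]
Varint 3: bytes[4:6] = 98 68 -> value 13336 (2 byte(s))

Answer: 2044972 82 13336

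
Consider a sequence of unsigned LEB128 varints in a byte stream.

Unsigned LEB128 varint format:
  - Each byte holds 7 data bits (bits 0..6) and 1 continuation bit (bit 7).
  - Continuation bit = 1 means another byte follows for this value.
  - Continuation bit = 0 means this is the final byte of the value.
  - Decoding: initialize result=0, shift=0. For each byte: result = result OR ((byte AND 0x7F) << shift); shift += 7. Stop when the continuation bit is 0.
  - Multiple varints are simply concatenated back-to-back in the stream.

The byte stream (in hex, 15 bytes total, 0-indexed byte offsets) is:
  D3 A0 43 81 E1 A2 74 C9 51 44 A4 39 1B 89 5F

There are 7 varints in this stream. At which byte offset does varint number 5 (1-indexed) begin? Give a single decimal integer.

  byte[0]=0xD3 cont=1 payload=0x53=83: acc |= 83<<0 -> acc=83 shift=7
  byte[1]=0xA0 cont=1 payload=0x20=32: acc |= 32<<7 -> acc=4179 shift=14
  byte[2]=0x43 cont=0 payload=0x43=67: acc |= 67<<14 -> acc=1101907 shift=21 [end]
Varint 1: bytes[0:3] = D3 A0 43 -> value 1101907 (3 byte(s))
  byte[3]=0x81 cont=1 payload=0x01=1: acc |= 1<<0 -> acc=1 shift=7
  byte[4]=0xE1 cont=1 payload=0x61=97: acc |= 97<<7 -> acc=12417 shift=14
  byte[5]=0xA2 cont=1 payload=0x22=34: acc |= 34<<14 -> acc=569473 shift=21
  byte[6]=0x74 cont=0 payload=0x74=116: acc |= 116<<21 -> acc=243839105 shift=28 [end]
Varint 2: bytes[3:7] = 81 E1 A2 74 -> value 243839105 (4 byte(s))
  byte[7]=0xC9 cont=1 payload=0x49=73: acc |= 73<<0 -> acc=73 shift=7
  byte[8]=0x51 cont=0 payload=0x51=81: acc |= 81<<7 -> acc=10441 shift=14 [end]
Varint 3: bytes[7:9] = C9 51 -> value 10441 (2 byte(s))
  byte[9]=0x44 cont=0 payload=0x44=68: acc |= 68<<0 -> acc=68 shift=7 [end]
Varint 4: bytes[9:10] = 44 -> value 68 (1 byte(s))
  byte[10]=0xA4 cont=1 payload=0x24=36: acc |= 36<<0 -> acc=36 shift=7
  byte[11]=0x39 cont=0 payload=0x39=57: acc |= 57<<7 -> acc=7332 shift=14 [end]
Varint 5: bytes[10:12] = A4 39 -> value 7332 (2 byte(s))
  byte[12]=0x1B cont=0 payload=0x1B=27: acc |= 27<<0 -> acc=27 shift=7 [end]
Varint 6: bytes[12:13] = 1B -> value 27 (1 byte(s))
  byte[13]=0x89 cont=1 payload=0x09=9: acc |= 9<<0 -> acc=9 shift=7
  byte[14]=0x5F cont=0 payload=0x5F=95: acc |= 95<<7 -> acc=12169 shift=14 [end]
Varint 7: bytes[13:15] = 89 5F -> value 12169 (2 byte(s))

Answer: 10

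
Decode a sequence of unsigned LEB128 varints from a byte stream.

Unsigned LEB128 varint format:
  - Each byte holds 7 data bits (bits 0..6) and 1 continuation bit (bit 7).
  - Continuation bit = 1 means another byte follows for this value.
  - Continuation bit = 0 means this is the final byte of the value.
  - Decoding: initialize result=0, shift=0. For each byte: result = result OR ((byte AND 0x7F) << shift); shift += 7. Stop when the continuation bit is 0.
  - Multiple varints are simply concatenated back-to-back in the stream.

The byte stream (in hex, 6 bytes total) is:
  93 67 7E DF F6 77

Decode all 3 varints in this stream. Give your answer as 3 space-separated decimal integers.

  byte[0]=0x93 cont=1 payload=0x13=19: acc |= 19<<0 -> acc=19 shift=7
  byte[1]=0x67 cont=0 payload=0x67=103: acc |= 103<<7 -> acc=13203 shift=14 [end]
Varint 1: bytes[0:2] = 93 67 -> value 13203 (2 byte(s))
  byte[2]=0x7E cont=0 payload=0x7E=126: acc |= 126<<0 -> acc=126 shift=7 [end]
Varint 2: bytes[2:3] = 7E -> value 126 (1 byte(s))
  byte[3]=0xDF cont=1 payload=0x5F=95: acc |= 95<<0 -> acc=95 shift=7
  byte[4]=0xF6 cont=1 payload=0x76=118: acc |= 118<<7 -> acc=15199 shift=14
  byte[5]=0x77 cont=0 payload=0x77=119: acc |= 119<<14 -> acc=1964895 shift=21 [end]
Varint 3: bytes[3:6] = DF F6 77 -> value 1964895 (3 byte(s))

Answer: 13203 126 1964895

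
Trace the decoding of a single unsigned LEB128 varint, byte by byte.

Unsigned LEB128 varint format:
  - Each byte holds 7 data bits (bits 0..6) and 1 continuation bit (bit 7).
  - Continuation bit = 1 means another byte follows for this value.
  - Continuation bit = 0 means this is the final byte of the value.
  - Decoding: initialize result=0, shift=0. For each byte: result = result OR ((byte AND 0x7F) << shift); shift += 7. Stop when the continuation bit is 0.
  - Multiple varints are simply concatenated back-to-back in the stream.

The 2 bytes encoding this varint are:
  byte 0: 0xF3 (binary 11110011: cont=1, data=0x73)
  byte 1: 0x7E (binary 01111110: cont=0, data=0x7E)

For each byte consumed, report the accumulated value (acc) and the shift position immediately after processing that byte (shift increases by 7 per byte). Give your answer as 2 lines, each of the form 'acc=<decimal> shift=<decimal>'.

Answer: acc=115 shift=7
acc=16243 shift=14

Derivation:
byte 0=0xF3: payload=0x73=115, contrib = 115<<0 = 115; acc -> 115, shift -> 7
byte 1=0x7E: payload=0x7E=126, contrib = 126<<7 = 16128; acc -> 16243, shift -> 14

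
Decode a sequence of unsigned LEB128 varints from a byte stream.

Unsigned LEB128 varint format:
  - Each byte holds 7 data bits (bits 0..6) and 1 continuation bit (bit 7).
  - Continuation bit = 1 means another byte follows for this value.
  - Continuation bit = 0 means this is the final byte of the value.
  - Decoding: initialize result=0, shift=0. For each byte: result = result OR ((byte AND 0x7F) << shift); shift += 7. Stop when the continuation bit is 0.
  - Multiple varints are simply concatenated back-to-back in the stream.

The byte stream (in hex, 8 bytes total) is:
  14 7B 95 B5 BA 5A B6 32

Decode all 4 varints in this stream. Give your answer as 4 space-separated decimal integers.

  byte[0]=0x14 cont=0 payload=0x14=20: acc |= 20<<0 -> acc=20 shift=7 [end]
Varint 1: bytes[0:1] = 14 -> value 20 (1 byte(s))
  byte[1]=0x7B cont=0 payload=0x7B=123: acc |= 123<<0 -> acc=123 shift=7 [end]
Varint 2: bytes[1:2] = 7B -> value 123 (1 byte(s))
  byte[2]=0x95 cont=1 payload=0x15=21: acc |= 21<<0 -> acc=21 shift=7
  byte[3]=0xB5 cont=1 payload=0x35=53: acc |= 53<<7 -> acc=6805 shift=14
  byte[4]=0xBA cont=1 payload=0x3A=58: acc |= 58<<14 -> acc=957077 shift=21
  byte[5]=0x5A cont=0 payload=0x5A=90: acc |= 90<<21 -> acc=189700757 shift=28 [end]
Varint 3: bytes[2:6] = 95 B5 BA 5A -> value 189700757 (4 byte(s))
  byte[6]=0xB6 cont=1 payload=0x36=54: acc |= 54<<0 -> acc=54 shift=7
  byte[7]=0x32 cont=0 payload=0x32=50: acc |= 50<<7 -> acc=6454 shift=14 [end]
Varint 4: bytes[6:8] = B6 32 -> value 6454 (2 byte(s))

Answer: 20 123 189700757 6454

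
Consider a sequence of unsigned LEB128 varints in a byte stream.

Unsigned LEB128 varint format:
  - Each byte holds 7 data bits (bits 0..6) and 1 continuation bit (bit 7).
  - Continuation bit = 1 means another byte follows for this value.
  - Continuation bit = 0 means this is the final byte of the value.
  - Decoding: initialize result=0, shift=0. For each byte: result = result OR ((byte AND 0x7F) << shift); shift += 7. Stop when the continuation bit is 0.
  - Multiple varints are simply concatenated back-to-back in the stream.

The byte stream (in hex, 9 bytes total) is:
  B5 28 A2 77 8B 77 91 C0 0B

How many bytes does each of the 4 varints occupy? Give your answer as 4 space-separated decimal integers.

Answer: 2 2 2 3

Derivation:
  byte[0]=0xB5 cont=1 payload=0x35=53: acc |= 53<<0 -> acc=53 shift=7
  byte[1]=0x28 cont=0 payload=0x28=40: acc |= 40<<7 -> acc=5173 shift=14 [end]
Varint 1: bytes[0:2] = B5 28 -> value 5173 (2 byte(s))
  byte[2]=0xA2 cont=1 payload=0x22=34: acc |= 34<<0 -> acc=34 shift=7
  byte[3]=0x77 cont=0 payload=0x77=119: acc |= 119<<7 -> acc=15266 shift=14 [end]
Varint 2: bytes[2:4] = A2 77 -> value 15266 (2 byte(s))
  byte[4]=0x8B cont=1 payload=0x0B=11: acc |= 11<<0 -> acc=11 shift=7
  byte[5]=0x77 cont=0 payload=0x77=119: acc |= 119<<7 -> acc=15243 shift=14 [end]
Varint 3: bytes[4:6] = 8B 77 -> value 15243 (2 byte(s))
  byte[6]=0x91 cont=1 payload=0x11=17: acc |= 17<<0 -> acc=17 shift=7
  byte[7]=0xC0 cont=1 payload=0x40=64: acc |= 64<<7 -> acc=8209 shift=14
  byte[8]=0x0B cont=0 payload=0x0B=11: acc |= 11<<14 -> acc=188433 shift=21 [end]
Varint 4: bytes[6:9] = 91 C0 0B -> value 188433 (3 byte(s))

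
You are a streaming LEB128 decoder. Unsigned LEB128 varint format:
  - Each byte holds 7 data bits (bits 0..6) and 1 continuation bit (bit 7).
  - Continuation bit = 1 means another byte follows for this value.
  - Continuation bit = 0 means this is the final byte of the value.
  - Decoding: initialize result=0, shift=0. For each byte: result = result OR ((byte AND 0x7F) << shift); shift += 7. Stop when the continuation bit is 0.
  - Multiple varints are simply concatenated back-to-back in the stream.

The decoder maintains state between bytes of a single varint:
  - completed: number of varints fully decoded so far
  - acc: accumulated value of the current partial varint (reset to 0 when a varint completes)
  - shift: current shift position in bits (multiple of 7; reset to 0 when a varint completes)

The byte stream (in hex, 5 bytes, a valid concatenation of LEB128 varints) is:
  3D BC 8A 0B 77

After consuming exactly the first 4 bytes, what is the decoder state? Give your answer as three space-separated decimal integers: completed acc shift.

byte[0]=0x3D cont=0 payload=0x3D: varint #1 complete (value=61); reset -> completed=1 acc=0 shift=0
byte[1]=0xBC cont=1 payload=0x3C: acc |= 60<<0 -> completed=1 acc=60 shift=7
byte[2]=0x8A cont=1 payload=0x0A: acc |= 10<<7 -> completed=1 acc=1340 shift=14
byte[3]=0x0B cont=0 payload=0x0B: varint #2 complete (value=181564); reset -> completed=2 acc=0 shift=0

Answer: 2 0 0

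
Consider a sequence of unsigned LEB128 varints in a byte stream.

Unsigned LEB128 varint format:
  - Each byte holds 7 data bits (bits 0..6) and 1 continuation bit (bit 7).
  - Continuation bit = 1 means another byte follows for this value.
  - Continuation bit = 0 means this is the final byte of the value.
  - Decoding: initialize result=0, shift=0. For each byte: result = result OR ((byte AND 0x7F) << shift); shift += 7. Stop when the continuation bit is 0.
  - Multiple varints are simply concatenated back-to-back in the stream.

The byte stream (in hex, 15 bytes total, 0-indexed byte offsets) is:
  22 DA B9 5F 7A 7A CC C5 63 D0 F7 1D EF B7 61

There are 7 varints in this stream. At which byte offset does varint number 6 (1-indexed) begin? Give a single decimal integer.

Answer: 9

Derivation:
  byte[0]=0x22 cont=0 payload=0x22=34: acc |= 34<<0 -> acc=34 shift=7 [end]
Varint 1: bytes[0:1] = 22 -> value 34 (1 byte(s))
  byte[1]=0xDA cont=1 payload=0x5A=90: acc |= 90<<0 -> acc=90 shift=7
  byte[2]=0xB9 cont=1 payload=0x39=57: acc |= 57<<7 -> acc=7386 shift=14
  byte[3]=0x5F cont=0 payload=0x5F=95: acc |= 95<<14 -> acc=1563866 shift=21 [end]
Varint 2: bytes[1:4] = DA B9 5F -> value 1563866 (3 byte(s))
  byte[4]=0x7A cont=0 payload=0x7A=122: acc |= 122<<0 -> acc=122 shift=7 [end]
Varint 3: bytes[4:5] = 7A -> value 122 (1 byte(s))
  byte[5]=0x7A cont=0 payload=0x7A=122: acc |= 122<<0 -> acc=122 shift=7 [end]
Varint 4: bytes[5:6] = 7A -> value 122 (1 byte(s))
  byte[6]=0xCC cont=1 payload=0x4C=76: acc |= 76<<0 -> acc=76 shift=7
  byte[7]=0xC5 cont=1 payload=0x45=69: acc |= 69<<7 -> acc=8908 shift=14
  byte[8]=0x63 cont=0 payload=0x63=99: acc |= 99<<14 -> acc=1630924 shift=21 [end]
Varint 5: bytes[6:9] = CC C5 63 -> value 1630924 (3 byte(s))
  byte[9]=0xD0 cont=1 payload=0x50=80: acc |= 80<<0 -> acc=80 shift=7
  byte[10]=0xF7 cont=1 payload=0x77=119: acc |= 119<<7 -> acc=15312 shift=14
  byte[11]=0x1D cont=0 payload=0x1D=29: acc |= 29<<14 -> acc=490448 shift=21 [end]
Varint 6: bytes[9:12] = D0 F7 1D -> value 490448 (3 byte(s))
  byte[12]=0xEF cont=1 payload=0x6F=111: acc |= 111<<0 -> acc=111 shift=7
  byte[13]=0xB7 cont=1 payload=0x37=55: acc |= 55<<7 -> acc=7151 shift=14
  byte[14]=0x61 cont=0 payload=0x61=97: acc |= 97<<14 -> acc=1596399 shift=21 [end]
Varint 7: bytes[12:15] = EF B7 61 -> value 1596399 (3 byte(s))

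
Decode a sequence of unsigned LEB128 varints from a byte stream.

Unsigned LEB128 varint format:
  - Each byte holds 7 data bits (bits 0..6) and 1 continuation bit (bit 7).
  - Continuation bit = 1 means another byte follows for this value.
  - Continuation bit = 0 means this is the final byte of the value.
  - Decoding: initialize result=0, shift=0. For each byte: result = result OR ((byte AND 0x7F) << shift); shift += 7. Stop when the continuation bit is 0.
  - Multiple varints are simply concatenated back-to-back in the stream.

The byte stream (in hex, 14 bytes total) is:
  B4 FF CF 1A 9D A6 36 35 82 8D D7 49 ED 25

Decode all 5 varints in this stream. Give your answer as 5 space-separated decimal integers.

  byte[0]=0xB4 cont=1 payload=0x34=52: acc |= 52<<0 -> acc=52 shift=7
  byte[1]=0xFF cont=1 payload=0x7F=127: acc |= 127<<7 -> acc=16308 shift=14
  byte[2]=0xCF cont=1 payload=0x4F=79: acc |= 79<<14 -> acc=1310644 shift=21
  byte[3]=0x1A cont=0 payload=0x1A=26: acc |= 26<<21 -> acc=55836596 shift=28 [end]
Varint 1: bytes[0:4] = B4 FF CF 1A -> value 55836596 (4 byte(s))
  byte[4]=0x9D cont=1 payload=0x1D=29: acc |= 29<<0 -> acc=29 shift=7
  byte[5]=0xA6 cont=1 payload=0x26=38: acc |= 38<<7 -> acc=4893 shift=14
  byte[6]=0x36 cont=0 payload=0x36=54: acc |= 54<<14 -> acc=889629 shift=21 [end]
Varint 2: bytes[4:7] = 9D A6 36 -> value 889629 (3 byte(s))
  byte[7]=0x35 cont=0 payload=0x35=53: acc |= 53<<0 -> acc=53 shift=7 [end]
Varint 3: bytes[7:8] = 35 -> value 53 (1 byte(s))
  byte[8]=0x82 cont=1 payload=0x02=2: acc |= 2<<0 -> acc=2 shift=7
  byte[9]=0x8D cont=1 payload=0x0D=13: acc |= 13<<7 -> acc=1666 shift=14
  byte[10]=0xD7 cont=1 payload=0x57=87: acc |= 87<<14 -> acc=1427074 shift=21
  byte[11]=0x49 cont=0 payload=0x49=73: acc |= 73<<21 -> acc=154519170 shift=28 [end]
Varint 4: bytes[8:12] = 82 8D D7 49 -> value 154519170 (4 byte(s))
  byte[12]=0xED cont=1 payload=0x6D=109: acc |= 109<<0 -> acc=109 shift=7
  byte[13]=0x25 cont=0 payload=0x25=37: acc |= 37<<7 -> acc=4845 shift=14 [end]
Varint 5: bytes[12:14] = ED 25 -> value 4845 (2 byte(s))

Answer: 55836596 889629 53 154519170 4845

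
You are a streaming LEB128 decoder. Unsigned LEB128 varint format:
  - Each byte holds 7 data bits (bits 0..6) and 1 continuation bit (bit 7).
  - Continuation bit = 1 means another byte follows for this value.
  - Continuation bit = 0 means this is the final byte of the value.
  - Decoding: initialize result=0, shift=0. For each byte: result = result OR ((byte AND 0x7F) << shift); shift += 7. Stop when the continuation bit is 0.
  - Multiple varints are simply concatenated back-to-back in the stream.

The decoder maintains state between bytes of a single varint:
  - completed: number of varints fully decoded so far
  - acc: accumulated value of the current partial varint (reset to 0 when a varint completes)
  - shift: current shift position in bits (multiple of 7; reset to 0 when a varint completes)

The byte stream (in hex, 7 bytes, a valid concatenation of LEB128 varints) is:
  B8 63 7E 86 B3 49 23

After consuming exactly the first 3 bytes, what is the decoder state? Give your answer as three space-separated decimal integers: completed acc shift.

byte[0]=0xB8 cont=1 payload=0x38: acc |= 56<<0 -> completed=0 acc=56 shift=7
byte[1]=0x63 cont=0 payload=0x63: varint #1 complete (value=12728); reset -> completed=1 acc=0 shift=0
byte[2]=0x7E cont=0 payload=0x7E: varint #2 complete (value=126); reset -> completed=2 acc=0 shift=0

Answer: 2 0 0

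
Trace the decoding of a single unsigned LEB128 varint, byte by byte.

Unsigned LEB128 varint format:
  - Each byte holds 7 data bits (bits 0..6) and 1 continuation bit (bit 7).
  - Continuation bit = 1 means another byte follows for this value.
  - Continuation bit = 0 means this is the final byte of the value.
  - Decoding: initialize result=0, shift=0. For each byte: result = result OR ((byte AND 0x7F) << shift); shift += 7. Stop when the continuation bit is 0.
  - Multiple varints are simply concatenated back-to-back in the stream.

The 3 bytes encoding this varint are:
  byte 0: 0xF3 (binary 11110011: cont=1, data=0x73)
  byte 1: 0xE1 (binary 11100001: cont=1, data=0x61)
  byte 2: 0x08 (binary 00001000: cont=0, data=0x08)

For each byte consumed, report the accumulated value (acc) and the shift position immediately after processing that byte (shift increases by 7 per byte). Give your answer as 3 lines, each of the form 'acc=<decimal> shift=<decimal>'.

Answer: acc=115 shift=7
acc=12531 shift=14
acc=143603 shift=21

Derivation:
byte 0=0xF3: payload=0x73=115, contrib = 115<<0 = 115; acc -> 115, shift -> 7
byte 1=0xE1: payload=0x61=97, contrib = 97<<7 = 12416; acc -> 12531, shift -> 14
byte 2=0x08: payload=0x08=8, contrib = 8<<14 = 131072; acc -> 143603, shift -> 21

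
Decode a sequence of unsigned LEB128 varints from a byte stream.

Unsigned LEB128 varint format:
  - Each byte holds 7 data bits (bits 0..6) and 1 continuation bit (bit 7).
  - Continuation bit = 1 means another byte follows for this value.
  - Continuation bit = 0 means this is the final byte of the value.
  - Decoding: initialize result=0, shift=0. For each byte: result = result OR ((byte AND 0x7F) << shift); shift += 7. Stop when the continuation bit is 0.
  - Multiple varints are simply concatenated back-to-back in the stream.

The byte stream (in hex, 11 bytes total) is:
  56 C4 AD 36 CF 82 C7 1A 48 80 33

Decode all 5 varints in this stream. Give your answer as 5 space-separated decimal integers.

  byte[0]=0x56 cont=0 payload=0x56=86: acc |= 86<<0 -> acc=86 shift=7 [end]
Varint 1: bytes[0:1] = 56 -> value 86 (1 byte(s))
  byte[1]=0xC4 cont=1 payload=0x44=68: acc |= 68<<0 -> acc=68 shift=7
  byte[2]=0xAD cont=1 payload=0x2D=45: acc |= 45<<7 -> acc=5828 shift=14
  byte[3]=0x36 cont=0 payload=0x36=54: acc |= 54<<14 -> acc=890564 shift=21 [end]
Varint 2: bytes[1:4] = C4 AD 36 -> value 890564 (3 byte(s))
  byte[4]=0xCF cont=1 payload=0x4F=79: acc |= 79<<0 -> acc=79 shift=7
  byte[5]=0x82 cont=1 payload=0x02=2: acc |= 2<<7 -> acc=335 shift=14
  byte[6]=0xC7 cont=1 payload=0x47=71: acc |= 71<<14 -> acc=1163599 shift=21
  byte[7]=0x1A cont=0 payload=0x1A=26: acc |= 26<<21 -> acc=55689551 shift=28 [end]
Varint 3: bytes[4:8] = CF 82 C7 1A -> value 55689551 (4 byte(s))
  byte[8]=0x48 cont=0 payload=0x48=72: acc |= 72<<0 -> acc=72 shift=7 [end]
Varint 4: bytes[8:9] = 48 -> value 72 (1 byte(s))
  byte[9]=0x80 cont=1 payload=0x00=0: acc |= 0<<0 -> acc=0 shift=7
  byte[10]=0x33 cont=0 payload=0x33=51: acc |= 51<<7 -> acc=6528 shift=14 [end]
Varint 5: bytes[9:11] = 80 33 -> value 6528 (2 byte(s))

Answer: 86 890564 55689551 72 6528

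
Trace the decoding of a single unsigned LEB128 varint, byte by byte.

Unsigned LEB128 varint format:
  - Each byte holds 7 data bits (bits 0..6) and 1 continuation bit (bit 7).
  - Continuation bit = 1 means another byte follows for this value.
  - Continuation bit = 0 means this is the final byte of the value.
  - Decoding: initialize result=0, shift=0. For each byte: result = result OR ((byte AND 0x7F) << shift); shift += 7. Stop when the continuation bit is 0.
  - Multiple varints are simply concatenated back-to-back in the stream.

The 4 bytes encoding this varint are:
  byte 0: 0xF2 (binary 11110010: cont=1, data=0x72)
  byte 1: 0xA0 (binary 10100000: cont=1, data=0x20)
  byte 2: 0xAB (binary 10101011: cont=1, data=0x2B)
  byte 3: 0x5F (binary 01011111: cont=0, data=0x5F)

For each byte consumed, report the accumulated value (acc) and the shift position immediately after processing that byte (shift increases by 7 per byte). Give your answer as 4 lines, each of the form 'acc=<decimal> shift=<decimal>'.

Answer: acc=114 shift=7
acc=4210 shift=14
acc=708722 shift=21
acc=199938162 shift=28

Derivation:
byte 0=0xF2: payload=0x72=114, contrib = 114<<0 = 114; acc -> 114, shift -> 7
byte 1=0xA0: payload=0x20=32, contrib = 32<<7 = 4096; acc -> 4210, shift -> 14
byte 2=0xAB: payload=0x2B=43, contrib = 43<<14 = 704512; acc -> 708722, shift -> 21
byte 3=0x5F: payload=0x5F=95, contrib = 95<<21 = 199229440; acc -> 199938162, shift -> 28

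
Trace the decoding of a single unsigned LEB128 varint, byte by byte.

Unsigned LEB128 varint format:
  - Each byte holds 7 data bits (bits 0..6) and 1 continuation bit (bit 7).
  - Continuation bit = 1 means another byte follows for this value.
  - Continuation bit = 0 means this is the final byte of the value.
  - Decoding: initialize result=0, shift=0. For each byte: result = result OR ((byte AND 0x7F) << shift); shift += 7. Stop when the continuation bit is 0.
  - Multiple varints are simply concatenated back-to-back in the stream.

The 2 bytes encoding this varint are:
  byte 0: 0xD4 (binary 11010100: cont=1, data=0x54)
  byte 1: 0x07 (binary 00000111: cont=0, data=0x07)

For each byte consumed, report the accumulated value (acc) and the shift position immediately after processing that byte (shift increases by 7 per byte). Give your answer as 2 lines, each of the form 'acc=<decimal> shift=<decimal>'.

Answer: acc=84 shift=7
acc=980 shift=14

Derivation:
byte 0=0xD4: payload=0x54=84, contrib = 84<<0 = 84; acc -> 84, shift -> 7
byte 1=0x07: payload=0x07=7, contrib = 7<<7 = 896; acc -> 980, shift -> 14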